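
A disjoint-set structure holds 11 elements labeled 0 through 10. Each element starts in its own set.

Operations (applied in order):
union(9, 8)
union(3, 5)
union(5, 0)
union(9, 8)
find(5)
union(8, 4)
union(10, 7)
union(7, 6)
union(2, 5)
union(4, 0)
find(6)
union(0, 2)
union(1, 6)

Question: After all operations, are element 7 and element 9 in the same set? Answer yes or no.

Answer: no

Derivation:
Step 1: union(9, 8) -> merged; set of 9 now {8, 9}
Step 2: union(3, 5) -> merged; set of 3 now {3, 5}
Step 3: union(5, 0) -> merged; set of 5 now {0, 3, 5}
Step 4: union(9, 8) -> already same set; set of 9 now {8, 9}
Step 5: find(5) -> no change; set of 5 is {0, 3, 5}
Step 6: union(8, 4) -> merged; set of 8 now {4, 8, 9}
Step 7: union(10, 7) -> merged; set of 10 now {7, 10}
Step 8: union(7, 6) -> merged; set of 7 now {6, 7, 10}
Step 9: union(2, 5) -> merged; set of 2 now {0, 2, 3, 5}
Step 10: union(4, 0) -> merged; set of 4 now {0, 2, 3, 4, 5, 8, 9}
Step 11: find(6) -> no change; set of 6 is {6, 7, 10}
Step 12: union(0, 2) -> already same set; set of 0 now {0, 2, 3, 4, 5, 8, 9}
Step 13: union(1, 6) -> merged; set of 1 now {1, 6, 7, 10}
Set of 7: {1, 6, 7, 10}; 9 is not a member.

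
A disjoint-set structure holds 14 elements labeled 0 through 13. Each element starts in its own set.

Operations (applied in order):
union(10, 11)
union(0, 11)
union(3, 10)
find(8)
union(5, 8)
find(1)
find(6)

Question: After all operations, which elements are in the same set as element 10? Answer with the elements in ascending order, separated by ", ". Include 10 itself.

Step 1: union(10, 11) -> merged; set of 10 now {10, 11}
Step 2: union(0, 11) -> merged; set of 0 now {0, 10, 11}
Step 3: union(3, 10) -> merged; set of 3 now {0, 3, 10, 11}
Step 4: find(8) -> no change; set of 8 is {8}
Step 5: union(5, 8) -> merged; set of 5 now {5, 8}
Step 6: find(1) -> no change; set of 1 is {1}
Step 7: find(6) -> no change; set of 6 is {6}
Component of 10: {0, 3, 10, 11}

Answer: 0, 3, 10, 11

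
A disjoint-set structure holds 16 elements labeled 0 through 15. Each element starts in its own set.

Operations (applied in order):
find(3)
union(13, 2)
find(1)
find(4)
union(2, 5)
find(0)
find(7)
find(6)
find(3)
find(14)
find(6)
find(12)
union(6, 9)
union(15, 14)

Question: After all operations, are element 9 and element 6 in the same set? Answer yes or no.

Answer: yes

Derivation:
Step 1: find(3) -> no change; set of 3 is {3}
Step 2: union(13, 2) -> merged; set of 13 now {2, 13}
Step 3: find(1) -> no change; set of 1 is {1}
Step 4: find(4) -> no change; set of 4 is {4}
Step 5: union(2, 5) -> merged; set of 2 now {2, 5, 13}
Step 6: find(0) -> no change; set of 0 is {0}
Step 7: find(7) -> no change; set of 7 is {7}
Step 8: find(6) -> no change; set of 6 is {6}
Step 9: find(3) -> no change; set of 3 is {3}
Step 10: find(14) -> no change; set of 14 is {14}
Step 11: find(6) -> no change; set of 6 is {6}
Step 12: find(12) -> no change; set of 12 is {12}
Step 13: union(6, 9) -> merged; set of 6 now {6, 9}
Step 14: union(15, 14) -> merged; set of 15 now {14, 15}
Set of 9: {6, 9}; 6 is a member.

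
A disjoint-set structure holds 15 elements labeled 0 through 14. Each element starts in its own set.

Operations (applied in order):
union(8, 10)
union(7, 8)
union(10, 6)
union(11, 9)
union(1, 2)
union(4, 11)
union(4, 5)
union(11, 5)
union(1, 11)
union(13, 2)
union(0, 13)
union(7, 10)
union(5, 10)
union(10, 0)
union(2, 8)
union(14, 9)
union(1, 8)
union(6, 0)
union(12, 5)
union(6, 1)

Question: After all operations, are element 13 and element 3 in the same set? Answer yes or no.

Answer: no

Derivation:
Step 1: union(8, 10) -> merged; set of 8 now {8, 10}
Step 2: union(7, 8) -> merged; set of 7 now {7, 8, 10}
Step 3: union(10, 6) -> merged; set of 10 now {6, 7, 8, 10}
Step 4: union(11, 9) -> merged; set of 11 now {9, 11}
Step 5: union(1, 2) -> merged; set of 1 now {1, 2}
Step 6: union(4, 11) -> merged; set of 4 now {4, 9, 11}
Step 7: union(4, 5) -> merged; set of 4 now {4, 5, 9, 11}
Step 8: union(11, 5) -> already same set; set of 11 now {4, 5, 9, 11}
Step 9: union(1, 11) -> merged; set of 1 now {1, 2, 4, 5, 9, 11}
Step 10: union(13, 2) -> merged; set of 13 now {1, 2, 4, 5, 9, 11, 13}
Step 11: union(0, 13) -> merged; set of 0 now {0, 1, 2, 4, 5, 9, 11, 13}
Step 12: union(7, 10) -> already same set; set of 7 now {6, 7, 8, 10}
Step 13: union(5, 10) -> merged; set of 5 now {0, 1, 2, 4, 5, 6, 7, 8, 9, 10, 11, 13}
Step 14: union(10, 0) -> already same set; set of 10 now {0, 1, 2, 4, 5, 6, 7, 8, 9, 10, 11, 13}
Step 15: union(2, 8) -> already same set; set of 2 now {0, 1, 2, 4, 5, 6, 7, 8, 9, 10, 11, 13}
Step 16: union(14, 9) -> merged; set of 14 now {0, 1, 2, 4, 5, 6, 7, 8, 9, 10, 11, 13, 14}
Step 17: union(1, 8) -> already same set; set of 1 now {0, 1, 2, 4, 5, 6, 7, 8, 9, 10, 11, 13, 14}
Step 18: union(6, 0) -> already same set; set of 6 now {0, 1, 2, 4, 5, 6, 7, 8, 9, 10, 11, 13, 14}
Step 19: union(12, 5) -> merged; set of 12 now {0, 1, 2, 4, 5, 6, 7, 8, 9, 10, 11, 12, 13, 14}
Step 20: union(6, 1) -> already same set; set of 6 now {0, 1, 2, 4, 5, 6, 7, 8, 9, 10, 11, 12, 13, 14}
Set of 13: {0, 1, 2, 4, 5, 6, 7, 8, 9, 10, 11, 12, 13, 14}; 3 is not a member.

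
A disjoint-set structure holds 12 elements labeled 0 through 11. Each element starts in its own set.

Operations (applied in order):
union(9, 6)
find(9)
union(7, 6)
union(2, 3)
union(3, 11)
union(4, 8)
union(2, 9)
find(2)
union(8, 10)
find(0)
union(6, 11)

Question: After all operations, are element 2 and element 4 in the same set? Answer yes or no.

Answer: no

Derivation:
Step 1: union(9, 6) -> merged; set of 9 now {6, 9}
Step 2: find(9) -> no change; set of 9 is {6, 9}
Step 3: union(7, 6) -> merged; set of 7 now {6, 7, 9}
Step 4: union(2, 3) -> merged; set of 2 now {2, 3}
Step 5: union(3, 11) -> merged; set of 3 now {2, 3, 11}
Step 6: union(4, 8) -> merged; set of 4 now {4, 8}
Step 7: union(2, 9) -> merged; set of 2 now {2, 3, 6, 7, 9, 11}
Step 8: find(2) -> no change; set of 2 is {2, 3, 6, 7, 9, 11}
Step 9: union(8, 10) -> merged; set of 8 now {4, 8, 10}
Step 10: find(0) -> no change; set of 0 is {0}
Step 11: union(6, 11) -> already same set; set of 6 now {2, 3, 6, 7, 9, 11}
Set of 2: {2, 3, 6, 7, 9, 11}; 4 is not a member.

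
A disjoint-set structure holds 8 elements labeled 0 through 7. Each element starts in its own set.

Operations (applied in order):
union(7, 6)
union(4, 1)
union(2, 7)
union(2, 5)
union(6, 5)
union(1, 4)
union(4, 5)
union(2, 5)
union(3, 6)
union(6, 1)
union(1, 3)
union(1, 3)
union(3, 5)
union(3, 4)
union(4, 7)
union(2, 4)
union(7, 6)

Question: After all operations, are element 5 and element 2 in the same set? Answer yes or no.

Answer: yes

Derivation:
Step 1: union(7, 6) -> merged; set of 7 now {6, 7}
Step 2: union(4, 1) -> merged; set of 4 now {1, 4}
Step 3: union(2, 7) -> merged; set of 2 now {2, 6, 7}
Step 4: union(2, 5) -> merged; set of 2 now {2, 5, 6, 7}
Step 5: union(6, 5) -> already same set; set of 6 now {2, 5, 6, 7}
Step 6: union(1, 4) -> already same set; set of 1 now {1, 4}
Step 7: union(4, 5) -> merged; set of 4 now {1, 2, 4, 5, 6, 7}
Step 8: union(2, 5) -> already same set; set of 2 now {1, 2, 4, 5, 6, 7}
Step 9: union(3, 6) -> merged; set of 3 now {1, 2, 3, 4, 5, 6, 7}
Step 10: union(6, 1) -> already same set; set of 6 now {1, 2, 3, 4, 5, 6, 7}
Step 11: union(1, 3) -> already same set; set of 1 now {1, 2, 3, 4, 5, 6, 7}
Step 12: union(1, 3) -> already same set; set of 1 now {1, 2, 3, 4, 5, 6, 7}
Step 13: union(3, 5) -> already same set; set of 3 now {1, 2, 3, 4, 5, 6, 7}
Step 14: union(3, 4) -> already same set; set of 3 now {1, 2, 3, 4, 5, 6, 7}
Step 15: union(4, 7) -> already same set; set of 4 now {1, 2, 3, 4, 5, 6, 7}
Step 16: union(2, 4) -> already same set; set of 2 now {1, 2, 3, 4, 5, 6, 7}
Step 17: union(7, 6) -> already same set; set of 7 now {1, 2, 3, 4, 5, 6, 7}
Set of 5: {1, 2, 3, 4, 5, 6, 7}; 2 is a member.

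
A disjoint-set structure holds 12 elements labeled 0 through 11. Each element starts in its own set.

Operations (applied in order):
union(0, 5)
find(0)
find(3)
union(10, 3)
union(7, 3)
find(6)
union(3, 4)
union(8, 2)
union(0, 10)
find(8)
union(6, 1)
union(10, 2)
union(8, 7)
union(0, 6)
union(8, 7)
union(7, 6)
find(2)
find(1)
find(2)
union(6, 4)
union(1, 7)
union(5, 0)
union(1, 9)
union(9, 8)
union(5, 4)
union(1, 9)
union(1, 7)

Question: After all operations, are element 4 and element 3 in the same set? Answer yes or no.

Answer: yes

Derivation:
Step 1: union(0, 5) -> merged; set of 0 now {0, 5}
Step 2: find(0) -> no change; set of 0 is {0, 5}
Step 3: find(3) -> no change; set of 3 is {3}
Step 4: union(10, 3) -> merged; set of 10 now {3, 10}
Step 5: union(7, 3) -> merged; set of 7 now {3, 7, 10}
Step 6: find(6) -> no change; set of 6 is {6}
Step 7: union(3, 4) -> merged; set of 3 now {3, 4, 7, 10}
Step 8: union(8, 2) -> merged; set of 8 now {2, 8}
Step 9: union(0, 10) -> merged; set of 0 now {0, 3, 4, 5, 7, 10}
Step 10: find(8) -> no change; set of 8 is {2, 8}
Step 11: union(6, 1) -> merged; set of 6 now {1, 6}
Step 12: union(10, 2) -> merged; set of 10 now {0, 2, 3, 4, 5, 7, 8, 10}
Step 13: union(8, 7) -> already same set; set of 8 now {0, 2, 3, 4, 5, 7, 8, 10}
Step 14: union(0, 6) -> merged; set of 0 now {0, 1, 2, 3, 4, 5, 6, 7, 8, 10}
Step 15: union(8, 7) -> already same set; set of 8 now {0, 1, 2, 3, 4, 5, 6, 7, 8, 10}
Step 16: union(7, 6) -> already same set; set of 7 now {0, 1, 2, 3, 4, 5, 6, 7, 8, 10}
Step 17: find(2) -> no change; set of 2 is {0, 1, 2, 3, 4, 5, 6, 7, 8, 10}
Step 18: find(1) -> no change; set of 1 is {0, 1, 2, 3, 4, 5, 6, 7, 8, 10}
Step 19: find(2) -> no change; set of 2 is {0, 1, 2, 3, 4, 5, 6, 7, 8, 10}
Step 20: union(6, 4) -> already same set; set of 6 now {0, 1, 2, 3, 4, 5, 6, 7, 8, 10}
Step 21: union(1, 7) -> already same set; set of 1 now {0, 1, 2, 3, 4, 5, 6, 7, 8, 10}
Step 22: union(5, 0) -> already same set; set of 5 now {0, 1, 2, 3, 4, 5, 6, 7, 8, 10}
Step 23: union(1, 9) -> merged; set of 1 now {0, 1, 2, 3, 4, 5, 6, 7, 8, 9, 10}
Step 24: union(9, 8) -> already same set; set of 9 now {0, 1, 2, 3, 4, 5, 6, 7, 8, 9, 10}
Step 25: union(5, 4) -> already same set; set of 5 now {0, 1, 2, 3, 4, 5, 6, 7, 8, 9, 10}
Step 26: union(1, 9) -> already same set; set of 1 now {0, 1, 2, 3, 4, 5, 6, 7, 8, 9, 10}
Step 27: union(1, 7) -> already same set; set of 1 now {0, 1, 2, 3, 4, 5, 6, 7, 8, 9, 10}
Set of 4: {0, 1, 2, 3, 4, 5, 6, 7, 8, 9, 10}; 3 is a member.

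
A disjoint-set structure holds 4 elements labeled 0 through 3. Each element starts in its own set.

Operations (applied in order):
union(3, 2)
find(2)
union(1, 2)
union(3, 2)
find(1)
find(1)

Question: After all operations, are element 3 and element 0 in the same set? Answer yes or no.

Step 1: union(3, 2) -> merged; set of 3 now {2, 3}
Step 2: find(2) -> no change; set of 2 is {2, 3}
Step 3: union(1, 2) -> merged; set of 1 now {1, 2, 3}
Step 4: union(3, 2) -> already same set; set of 3 now {1, 2, 3}
Step 5: find(1) -> no change; set of 1 is {1, 2, 3}
Step 6: find(1) -> no change; set of 1 is {1, 2, 3}
Set of 3: {1, 2, 3}; 0 is not a member.

Answer: no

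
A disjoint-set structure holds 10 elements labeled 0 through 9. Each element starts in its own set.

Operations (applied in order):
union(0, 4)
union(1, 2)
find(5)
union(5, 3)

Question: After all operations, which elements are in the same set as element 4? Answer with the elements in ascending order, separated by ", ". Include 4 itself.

Step 1: union(0, 4) -> merged; set of 0 now {0, 4}
Step 2: union(1, 2) -> merged; set of 1 now {1, 2}
Step 3: find(5) -> no change; set of 5 is {5}
Step 4: union(5, 3) -> merged; set of 5 now {3, 5}
Component of 4: {0, 4}

Answer: 0, 4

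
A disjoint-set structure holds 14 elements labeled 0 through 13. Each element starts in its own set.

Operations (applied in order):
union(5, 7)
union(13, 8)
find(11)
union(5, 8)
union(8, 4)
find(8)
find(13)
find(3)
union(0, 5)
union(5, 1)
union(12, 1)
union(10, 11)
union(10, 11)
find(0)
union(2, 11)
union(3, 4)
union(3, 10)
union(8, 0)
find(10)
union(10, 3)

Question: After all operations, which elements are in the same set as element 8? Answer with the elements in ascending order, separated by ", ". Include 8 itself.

Answer: 0, 1, 2, 3, 4, 5, 7, 8, 10, 11, 12, 13

Derivation:
Step 1: union(5, 7) -> merged; set of 5 now {5, 7}
Step 2: union(13, 8) -> merged; set of 13 now {8, 13}
Step 3: find(11) -> no change; set of 11 is {11}
Step 4: union(5, 8) -> merged; set of 5 now {5, 7, 8, 13}
Step 5: union(8, 4) -> merged; set of 8 now {4, 5, 7, 8, 13}
Step 6: find(8) -> no change; set of 8 is {4, 5, 7, 8, 13}
Step 7: find(13) -> no change; set of 13 is {4, 5, 7, 8, 13}
Step 8: find(3) -> no change; set of 3 is {3}
Step 9: union(0, 5) -> merged; set of 0 now {0, 4, 5, 7, 8, 13}
Step 10: union(5, 1) -> merged; set of 5 now {0, 1, 4, 5, 7, 8, 13}
Step 11: union(12, 1) -> merged; set of 12 now {0, 1, 4, 5, 7, 8, 12, 13}
Step 12: union(10, 11) -> merged; set of 10 now {10, 11}
Step 13: union(10, 11) -> already same set; set of 10 now {10, 11}
Step 14: find(0) -> no change; set of 0 is {0, 1, 4, 5, 7, 8, 12, 13}
Step 15: union(2, 11) -> merged; set of 2 now {2, 10, 11}
Step 16: union(3, 4) -> merged; set of 3 now {0, 1, 3, 4, 5, 7, 8, 12, 13}
Step 17: union(3, 10) -> merged; set of 3 now {0, 1, 2, 3, 4, 5, 7, 8, 10, 11, 12, 13}
Step 18: union(8, 0) -> already same set; set of 8 now {0, 1, 2, 3, 4, 5, 7, 8, 10, 11, 12, 13}
Step 19: find(10) -> no change; set of 10 is {0, 1, 2, 3, 4, 5, 7, 8, 10, 11, 12, 13}
Step 20: union(10, 3) -> already same set; set of 10 now {0, 1, 2, 3, 4, 5, 7, 8, 10, 11, 12, 13}
Component of 8: {0, 1, 2, 3, 4, 5, 7, 8, 10, 11, 12, 13}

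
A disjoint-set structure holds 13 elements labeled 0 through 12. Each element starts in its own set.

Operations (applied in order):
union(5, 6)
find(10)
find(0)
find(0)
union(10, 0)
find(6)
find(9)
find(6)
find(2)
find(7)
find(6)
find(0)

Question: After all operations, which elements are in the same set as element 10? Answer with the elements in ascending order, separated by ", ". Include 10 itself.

Step 1: union(5, 6) -> merged; set of 5 now {5, 6}
Step 2: find(10) -> no change; set of 10 is {10}
Step 3: find(0) -> no change; set of 0 is {0}
Step 4: find(0) -> no change; set of 0 is {0}
Step 5: union(10, 0) -> merged; set of 10 now {0, 10}
Step 6: find(6) -> no change; set of 6 is {5, 6}
Step 7: find(9) -> no change; set of 9 is {9}
Step 8: find(6) -> no change; set of 6 is {5, 6}
Step 9: find(2) -> no change; set of 2 is {2}
Step 10: find(7) -> no change; set of 7 is {7}
Step 11: find(6) -> no change; set of 6 is {5, 6}
Step 12: find(0) -> no change; set of 0 is {0, 10}
Component of 10: {0, 10}

Answer: 0, 10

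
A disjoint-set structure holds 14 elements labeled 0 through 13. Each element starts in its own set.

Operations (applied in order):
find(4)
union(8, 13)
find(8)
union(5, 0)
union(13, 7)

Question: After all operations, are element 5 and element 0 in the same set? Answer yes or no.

Step 1: find(4) -> no change; set of 4 is {4}
Step 2: union(8, 13) -> merged; set of 8 now {8, 13}
Step 3: find(8) -> no change; set of 8 is {8, 13}
Step 4: union(5, 0) -> merged; set of 5 now {0, 5}
Step 5: union(13, 7) -> merged; set of 13 now {7, 8, 13}
Set of 5: {0, 5}; 0 is a member.

Answer: yes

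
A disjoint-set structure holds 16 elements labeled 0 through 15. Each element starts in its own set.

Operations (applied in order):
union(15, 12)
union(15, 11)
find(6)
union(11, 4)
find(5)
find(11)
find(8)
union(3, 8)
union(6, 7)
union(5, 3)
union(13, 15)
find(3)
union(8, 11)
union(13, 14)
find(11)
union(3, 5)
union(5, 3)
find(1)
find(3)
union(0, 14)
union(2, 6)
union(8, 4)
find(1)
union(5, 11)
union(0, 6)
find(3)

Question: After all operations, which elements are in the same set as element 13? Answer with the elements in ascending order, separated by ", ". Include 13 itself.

Step 1: union(15, 12) -> merged; set of 15 now {12, 15}
Step 2: union(15, 11) -> merged; set of 15 now {11, 12, 15}
Step 3: find(6) -> no change; set of 6 is {6}
Step 4: union(11, 4) -> merged; set of 11 now {4, 11, 12, 15}
Step 5: find(5) -> no change; set of 5 is {5}
Step 6: find(11) -> no change; set of 11 is {4, 11, 12, 15}
Step 7: find(8) -> no change; set of 8 is {8}
Step 8: union(3, 8) -> merged; set of 3 now {3, 8}
Step 9: union(6, 7) -> merged; set of 6 now {6, 7}
Step 10: union(5, 3) -> merged; set of 5 now {3, 5, 8}
Step 11: union(13, 15) -> merged; set of 13 now {4, 11, 12, 13, 15}
Step 12: find(3) -> no change; set of 3 is {3, 5, 8}
Step 13: union(8, 11) -> merged; set of 8 now {3, 4, 5, 8, 11, 12, 13, 15}
Step 14: union(13, 14) -> merged; set of 13 now {3, 4, 5, 8, 11, 12, 13, 14, 15}
Step 15: find(11) -> no change; set of 11 is {3, 4, 5, 8, 11, 12, 13, 14, 15}
Step 16: union(3, 5) -> already same set; set of 3 now {3, 4, 5, 8, 11, 12, 13, 14, 15}
Step 17: union(5, 3) -> already same set; set of 5 now {3, 4, 5, 8, 11, 12, 13, 14, 15}
Step 18: find(1) -> no change; set of 1 is {1}
Step 19: find(3) -> no change; set of 3 is {3, 4, 5, 8, 11, 12, 13, 14, 15}
Step 20: union(0, 14) -> merged; set of 0 now {0, 3, 4, 5, 8, 11, 12, 13, 14, 15}
Step 21: union(2, 6) -> merged; set of 2 now {2, 6, 7}
Step 22: union(8, 4) -> already same set; set of 8 now {0, 3, 4, 5, 8, 11, 12, 13, 14, 15}
Step 23: find(1) -> no change; set of 1 is {1}
Step 24: union(5, 11) -> already same set; set of 5 now {0, 3, 4, 5, 8, 11, 12, 13, 14, 15}
Step 25: union(0, 6) -> merged; set of 0 now {0, 2, 3, 4, 5, 6, 7, 8, 11, 12, 13, 14, 15}
Step 26: find(3) -> no change; set of 3 is {0, 2, 3, 4, 5, 6, 7, 8, 11, 12, 13, 14, 15}
Component of 13: {0, 2, 3, 4, 5, 6, 7, 8, 11, 12, 13, 14, 15}

Answer: 0, 2, 3, 4, 5, 6, 7, 8, 11, 12, 13, 14, 15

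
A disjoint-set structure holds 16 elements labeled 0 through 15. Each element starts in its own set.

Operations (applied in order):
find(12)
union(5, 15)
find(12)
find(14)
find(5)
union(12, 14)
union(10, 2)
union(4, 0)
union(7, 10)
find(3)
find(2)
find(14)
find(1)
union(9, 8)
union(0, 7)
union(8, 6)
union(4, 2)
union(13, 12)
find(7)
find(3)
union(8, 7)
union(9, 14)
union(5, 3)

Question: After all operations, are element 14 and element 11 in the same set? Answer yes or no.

Answer: no

Derivation:
Step 1: find(12) -> no change; set of 12 is {12}
Step 2: union(5, 15) -> merged; set of 5 now {5, 15}
Step 3: find(12) -> no change; set of 12 is {12}
Step 4: find(14) -> no change; set of 14 is {14}
Step 5: find(5) -> no change; set of 5 is {5, 15}
Step 6: union(12, 14) -> merged; set of 12 now {12, 14}
Step 7: union(10, 2) -> merged; set of 10 now {2, 10}
Step 8: union(4, 0) -> merged; set of 4 now {0, 4}
Step 9: union(7, 10) -> merged; set of 7 now {2, 7, 10}
Step 10: find(3) -> no change; set of 3 is {3}
Step 11: find(2) -> no change; set of 2 is {2, 7, 10}
Step 12: find(14) -> no change; set of 14 is {12, 14}
Step 13: find(1) -> no change; set of 1 is {1}
Step 14: union(9, 8) -> merged; set of 9 now {8, 9}
Step 15: union(0, 7) -> merged; set of 0 now {0, 2, 4, 7, 10}
Step 16: union(8, 6) -> merged; set of 8 now {6, 8, 9}
Step 17: union(4, 2) -> already same set; set of 4 now {0, 2, 4, 7, 10}
Step 18: union(13, 12) -> merged; set of 13 now {12, 13, 14}
Step 19: find(7) -> no change; set of 7 is {0, 2, 4, 7, 10}
Step 20: find(3) -> no change; set of 3 is {3}
Step 21: union(8, 7) -> merged; set of 8 now {0, 2, 4, 6, 7, 8, 9, 10}
Step 22: union(9, 14) -> merged; set of 9 now {0, 2, 4, 6, 7, 8, 9, 10, 12, 13, 14}
Step 23: union(5, 3) -> merged; set of 5 now {3, 5, 15}
Set of 14: {0, 2, 4, 6, 7, 8, 9, 10, 12, 13, 14}; 11 is not a member.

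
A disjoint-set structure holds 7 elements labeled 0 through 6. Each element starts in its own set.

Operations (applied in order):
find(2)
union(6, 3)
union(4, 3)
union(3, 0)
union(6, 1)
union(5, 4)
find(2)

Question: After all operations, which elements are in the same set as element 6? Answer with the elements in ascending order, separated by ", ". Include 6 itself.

Answer: 0, 1, 3, 4, 5, 6

Derivation:
Step 1: find(2) -> no change; set of 2 is {2}
Step 2: union(6, 3) -> merged; set of 6 now {3, 6}
Step 3: union(4, 3) -> merged; set of 4 now {3, 4, 6}
Step 4: union(3, 0) -> merged; set of 3 now {0, 3, 4, 6}
Step 5: union(6, 1) -> merged; set of 6 now {0, 1, 3, 4, 6}
Step 6: union(5, 4) -> merged; set of 5 now {0, 1, 3, 4, 5, 6}
Step 7: find(2) -> no change; set of 2 is {2}
Component of 6: {0, 1, 3, 4, 5, 6}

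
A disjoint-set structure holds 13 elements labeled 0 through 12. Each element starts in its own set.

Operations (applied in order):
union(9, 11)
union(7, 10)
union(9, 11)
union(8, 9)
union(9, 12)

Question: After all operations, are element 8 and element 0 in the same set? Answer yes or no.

Answer: no

Derivation:
Step 1: union(9, 11) -> merged; set of 9 now {9, 11}
Step 2: union(7, 10) -> merged; set of 7 now {7, 10}
Step 3: union(9, 11) -> already same set; set of 9 now {9, 11}
Step 4: union(8, 9) -> merged; set of 8 now {8, 9, 11}
Step 5: union(9, 12) -> merged; set of 9 now {8, 9, 11, 12}
Set of 8: {8, 9, 11, 12}; 0 is not a member.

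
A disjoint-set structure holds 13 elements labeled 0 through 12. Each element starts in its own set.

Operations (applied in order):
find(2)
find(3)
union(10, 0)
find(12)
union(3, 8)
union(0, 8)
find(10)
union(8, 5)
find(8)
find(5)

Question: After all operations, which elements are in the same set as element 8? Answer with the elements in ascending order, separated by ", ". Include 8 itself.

Answer: 0, 3, 5, 8, 10

Derivation:
Step 1: find(2) -> no change; set of 2 is {2}
Step 2: find(3) -> no change; set of 3 is {3}
Step 3: union(10, 0) -> merged; set of 10 now {0, 10}
Step 4: find(12) -> no change; set of 12 is {12}
Step 5: union(3, 8) -> merged; set of 3 now {3, 8}
Step 6: union(0, 8) -> merged; set of 0 now {0, 3, 8, 10}
Step 7: find(10) -> no change; set of 10 is {0, 3, 8, 10}
Step 8: union(8, 5) -> merged; set of 8 now {0, 3, 5, 8, 10}
Step 9: find(8) -> no change; set of 8 is {0, 3, 5, 8, 10}
Step 10: find(5) -> no change; set of 5 is {0, 3, 5, 8, 10}
Component of 8: {0, 3, 5, 8, 10}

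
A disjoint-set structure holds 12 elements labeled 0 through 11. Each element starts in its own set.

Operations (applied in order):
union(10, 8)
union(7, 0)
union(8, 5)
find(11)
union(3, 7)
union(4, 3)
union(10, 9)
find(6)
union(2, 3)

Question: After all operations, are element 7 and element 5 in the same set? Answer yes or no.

Answer: no

Derivation:
Step 1: union(10, 8) -> merged; set of 10 now {8, 10}
Step 2: union(7, 0) -> merged; set of 7 now {0, 7}
Step 3: union(8, 5) -> merged; set of 8 now {5, 8, 10}
Step 4: find(11) -> no change; set of 11 is {11}
Step 5: union(3, 7) -> merged; set of 3 now {0, 3, 7}
Step 6: union(4, 3) -> merged; set of 4 now {0, 3, 4, 7}
Step 7: union(10, 9) -> merged; set of 10 now {5, 8, 9, 10}
Step 8: find(6) -> no change; set of 6 is {6}
Step 9: union(2, 3) -> merged; set of 2 now {0, 2, 3, 4, 7}
Set of 7: {0, 2, 3, 4, 7}; 5 is not a member.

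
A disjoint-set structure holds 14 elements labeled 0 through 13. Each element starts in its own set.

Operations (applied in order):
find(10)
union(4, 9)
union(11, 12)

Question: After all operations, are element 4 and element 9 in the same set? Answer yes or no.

Step 1: find(10) -> no change; set of 10 is {10}
Step 2: union(4, 9) -> merged; set of 4 now {4, 9}
Step 3: union(11, 12) -> merged; set of 11 now {11, 12}
Set of 4: {4, 9}; 9 is a member.

Answer: yes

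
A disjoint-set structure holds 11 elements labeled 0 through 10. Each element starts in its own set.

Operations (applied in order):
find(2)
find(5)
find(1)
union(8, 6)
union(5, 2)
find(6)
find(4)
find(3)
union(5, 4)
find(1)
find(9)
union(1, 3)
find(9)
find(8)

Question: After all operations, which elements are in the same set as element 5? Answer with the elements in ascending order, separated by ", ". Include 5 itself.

Answer: 2, 4, 5

Derivation:
Step 1: find(2) -> no change; set of 2 is {2}
Step 2: find(5) -> no change; set of 5 is {5}
Step 3: find(1) -> no change; set of 1 is {1}
Step 4: union(8, 6) -> merged; set of 8 now {6, 8}
Step 5: union(5, 2) -> merged; set of 5 now {2, 5}
Step 6: find(6) -> no change; set of 6 is {6, 8}
Step 7: find(4) -> no change; set of 4 is {4}
Step 8: find(3) -> no change; set of 3 is {3}
Step 9: union(5, 4) -> merged; set of 5 now {2, 4, 5}
Step 10: find(1) -> no change; set of 1 is {1}
Step 11: find(9) -> no change; set of 9 is {9}
Step 12: union(1, 3) -> merged; set of 1 now {1, 3}
Step 13: find(9) -> no change; set of 9 is {9}
Step 14: find(8) -> no change; set of 8 is {6, 8}
Component of 5: {2, 4, 5}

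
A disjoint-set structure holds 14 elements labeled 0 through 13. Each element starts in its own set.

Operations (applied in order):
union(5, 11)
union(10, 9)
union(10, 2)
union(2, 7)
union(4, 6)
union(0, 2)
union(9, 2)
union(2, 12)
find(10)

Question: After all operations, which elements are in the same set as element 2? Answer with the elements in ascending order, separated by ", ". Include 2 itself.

Step 1: union(5, 11) -> merged; set of 5 now {5, 11}
Step 2: union(10, 9) -> merged; set of 10 now {9, 10}
Step 3: union(10, 2) -> merged; set of 10 now {2, 9, 10}
Step 4: union(2, 7) -> merged; set of 2 now {2, 7, 9, 10}
Step 5: union(4, 6) -> merged; set of 4 now {4, 6}
Step 6: union(0, 2) -> merged; set of 0 now {0, 2, 7, 9, 10}
Step 7: union(9, 2) -> already same set; set of 9 now {0, 2, 7, 9, 10}
Step 8: union(2, 12) -> merged; set of 2 now {0, 2, 7, 9, 10, 12}
Step 9: find(10) -> no change; set of 10 is {0, 2, 7, 9, 10, 12}
Component of 2: {0, 2, 7, 9, 10, 12}

Answer: 0, 2, 7, 9, 10, 12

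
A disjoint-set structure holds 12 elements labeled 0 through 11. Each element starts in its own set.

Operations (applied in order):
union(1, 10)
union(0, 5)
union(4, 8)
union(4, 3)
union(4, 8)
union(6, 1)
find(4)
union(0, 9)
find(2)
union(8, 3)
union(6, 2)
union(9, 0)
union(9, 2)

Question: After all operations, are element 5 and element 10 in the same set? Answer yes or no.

Step 1: union(1, 10) -> merged; set of 1 now {1, 10}
Step 2: union(0, 5) -> merged; set of 0 now {0, 5}
Step 3: union(4, 8) -> merged; set of 4 now {4, 8}
Step 4: union(4, 3) -> merged; set of 4 now {3, 4, 8}
Step 5: union(4, 8) -> already same set; set of 4 now {3, 4, 8}
Step 6: union(6, 1) -> merged; set of 6 now {1, 6, 10}
Step 7: find(4) -> no change; set of 4 is {3, 4, 8}
Step 8: union(0, 9) -> merged; set of 0 now {0, 5, 9}
Step 9: find(2) -> no change; set of 2 is {2}
Step 10: union(8, 3) -> already same set; set of 8 now {3, 4, 8}
Step 11: union(6, 2) -> merged; set of 6 now {1, 2, 6, 10}
Step 12: union(9, 0) -> already same set; set of 9 now {0, 5, 9}
Step 13: union(9, 2) -> merged; set of 9 now {0, 1, 2, 5, 6, 9, 10}
Set of 5: {0, 1, 2, 5, 6, 9, 10}; 10 is a member.

Answer: yes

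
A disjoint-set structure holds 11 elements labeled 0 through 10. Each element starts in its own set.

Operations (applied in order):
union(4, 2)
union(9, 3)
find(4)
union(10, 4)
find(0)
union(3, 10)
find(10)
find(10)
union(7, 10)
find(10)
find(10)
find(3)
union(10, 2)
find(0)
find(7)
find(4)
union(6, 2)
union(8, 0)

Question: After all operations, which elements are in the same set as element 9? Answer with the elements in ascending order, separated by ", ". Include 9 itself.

Step 1: union(4, 2) -> merged; set of 4 now {2, 4}
Step 2: union(9, 3) -> merged; set of 9 now {3, 9}
Step 3: find(4) -> no change; set of 4 is {2, 4}
Step 4: union(10, 4) -> merged; set of 10 now {2, 4, 10}
Step 5: find(0) -> no change; set of 0 is {0}
Step 6: union(3, 10) -> merged; set of 3 now {2, 3, 4, 9, 10}
Step 7: find(10) -> no change; set of 10 is {2, 3, 4, 9, 10}
Step 8: find(10) -> no change; set of 10 is {2, 3, 4, 9, 10}
Step 9: union(7, 10) -> merged; set of 7 now {2, 3, 4, 7, 9, 10}
Step 10: find(10) -> no change; set of 10 is {2, 3, 4, 7, 9, 10}
Step 11: find(10) -> no change; set of 10 is {2, 3, 4, 7, 9, 10}
Step 12: find(3) -> no change; set of 3 is {2, 3, 4, 7, 9, 10}
Step 13: union(10, 2) -> already same set; set of 10 now {2, 3, 4, 7, 9, 10}
Step 14: find(0) -> no change; set of 0 is {0}
Step 15: find(7) -> no change; set of 7 is {2, 3, 4, 7, 9, 10}
Step 16: find(4) -> no change; set of 4 is {2, 3, 4, 7, 9, 10}
Step 17: union(6, 2) -> merged; set of 6 now {2, 3, 4, 6, 7, 9, 10}
Step 18: union(8, 0) -> merged; set of 8 now {0, 8}
Component of 9: {2, 3, 4, 6, 7, 9, 10}

Answer: 2, 3, 4, 6, 7, 9, 10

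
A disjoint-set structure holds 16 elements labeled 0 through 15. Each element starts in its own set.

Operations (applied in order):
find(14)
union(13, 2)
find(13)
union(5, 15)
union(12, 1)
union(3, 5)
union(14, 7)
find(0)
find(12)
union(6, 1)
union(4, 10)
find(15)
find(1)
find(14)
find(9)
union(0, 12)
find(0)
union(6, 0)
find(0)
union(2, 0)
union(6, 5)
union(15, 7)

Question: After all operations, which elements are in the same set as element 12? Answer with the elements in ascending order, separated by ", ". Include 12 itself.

Step 1: find(14) -> no change; set of 14 is {14}
Step 2: union(13, 2) -> merged; set of 13 now {2, 13}
Step 3: find(13) -> no change; set of 13 is {2, 13}
Step 4: union(5, 15) -> merged; set of 5 now {5, 15}
Step 5: union(12, 1) -> merged; set of 12 now {1, 12}
Step 6: union(3, 5) -> merged; set of 3 now {3, 5, 15}
Step 7: union(14, 7) -> merged; set of 14 now {7, 14}
Step 8: find(0) -> no change; set of 0 is {0}
Step 9: find(12) -> no change; set of 12 is {1, 12}
Step 10: union(6, 1) -> merged; set of 6 now {1, 6, 12}
Step 11: union(4, 10) -> merged; set of 4 now {4, 10}
Step 12: find(15) -> no change; set of 15 is {3, 5, 15}
Step 13: find(1) -> no change; set of 1 is {1, 6, 12}
Step 14: find(14) -> no change; set of 14 is {7, 14}
Step 15: find(9) -> no change; set of 9 is {9}
Step 16: union(0, 12) -> merged; set of 0 now {0, 1, 6, 12}
Step 17: find(0) -> no change; set of 0 is {0, 1, 6, 12}
Step 18: union(6, 0) -> already same set; set of 6 now {0, 1, 6, 12}
Step 19: find(0) -> no change; set of 0 is {0, 1, 6, 12}
Step 20: union(2, 0) -> merged; set of 2 now {0, 1, 2, 6, 12, 13}
Step 21: union(6, 5) -> merged; set of 6 now {0, 1, 2, 3, 5, 6, 12, 13, 15}
Step 22: union(15, 7) -> merged; set of 15 now {0, 1, 2, 3, 5, 6, 7, 12, 13, 14, 15}
Component of 12: {0, 1, 2, 3, 5, 6, 7, 12, 13, 14, 15}

Answer: 0, 1, 2, 3, 5, 6, 7, 12, 13, 14, 15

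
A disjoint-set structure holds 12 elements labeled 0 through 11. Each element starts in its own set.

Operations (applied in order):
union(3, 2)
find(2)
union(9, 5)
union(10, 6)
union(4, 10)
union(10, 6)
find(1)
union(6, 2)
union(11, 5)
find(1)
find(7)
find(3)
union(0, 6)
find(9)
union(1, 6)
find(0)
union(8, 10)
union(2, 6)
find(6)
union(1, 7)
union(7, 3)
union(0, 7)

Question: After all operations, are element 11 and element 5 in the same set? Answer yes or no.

Step 1: union(3, 2) -> merged; set of 3 now {2, 3}
Step 2: find(2) -> no change; set of 2 is {2, 3}
Step 3: union(9, 5) -> merged; set of 9 now {5, 9}
Step 4: union(10, 6) -> merged; set of 10 now {6, 10}
Step 5: union(4, 10) -> merged; set of 4 now {4, 6, 10}
Step 6: union(10, 6) -> already same set; set of 10 now {4, 6, 10}
Step 7: find(1) -> no change; set of 1 is {1}
Step 8: union(6, 2) -> merged; set of 6 now {2, 3, 4, 6, 10}
Step 9: union(11, 5) -> merged; set of 11 now {5, 9, 11}
Step 10: find(1) -> no change; set of 1 is {1}
Step 11: find(7) -> no change; set of 7 is {7}
Step 12: find(3) -> no change; set of 3 is {2, 3, 4, 6, 10}
Step 13: union(0, 6) -> merged; set of 0 now {0, 2, 3, 4, 6, 10}
Step 14: find(9) -> no change; set of 9 is {5, 9, 11}
Step 15: union(1, 6) -> merged; set of 1 now {0, 1, 2, 3, 4, 6, 10}
Step 16: find(0) -> no change; set of 0 is {0, 1, 2, 3, 4, 6, 10}
Step 17: union(8, 10) -> merged; set of 8 now {0, 1, 2, 3, 4, 6, 8, 10}
Step 18: union(2, 6) -> already same set; set of 2 now {0, 1, 2, 3, 4, 6, 8, 10}
Step 19: find(6) -> no change; set of 6 is {0, 1, 2, 3, 4, 6, 8, 10}
Step 20: union(1, 7) -> merged; set of 1 now {0, 1, 2, 3, 4, 6, 7, 8, 10}
Step 21: union(7, 3) -> already same set; set of 7 now {0, 1, 2, 3, 4, 6, 7, 8, 10}
Step 22: union(0, 7) -> already same set; set of 0 now {0, 1, 2, 3, 4, 6, 7, 8, 10}
Set of 11: {5, 9, 11}; 5 is a member.

Answer: yes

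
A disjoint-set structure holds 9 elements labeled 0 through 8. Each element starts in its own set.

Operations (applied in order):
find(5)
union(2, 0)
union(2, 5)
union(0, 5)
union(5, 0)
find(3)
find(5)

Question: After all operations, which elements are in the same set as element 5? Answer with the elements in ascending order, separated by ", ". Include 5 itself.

Answer: 0, 2, 5

Derivation:
Step 1: find(5) -> no change; set of 5 is {5}
Step 2: union(2, 0) -> merged; set of 2 now {0, 2}
Step 3: union(2, 5) -> merged; set of 2 now {0, 2, 5}
Step 4: union(0, 5) -> already same set; set of 0 now {0, 2, 5}
Step 5: union(5, 0) -> already same set; set of 5 now {0, 2, 5}
Step 6: find(3) -> no change; set of 3 is {3}
Step 7: find(5) -> no change; set of 5 is {0, 2, 5}
Component of 5: {0, 2, 5}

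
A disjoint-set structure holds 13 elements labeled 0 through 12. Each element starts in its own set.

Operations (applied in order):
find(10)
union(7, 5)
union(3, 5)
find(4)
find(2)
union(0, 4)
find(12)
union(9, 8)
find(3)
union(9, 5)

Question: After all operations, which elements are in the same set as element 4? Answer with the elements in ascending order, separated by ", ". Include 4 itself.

Step 1: find(10) -> no change; set of 10 is {10}
Step 2: union(7, 5) -> merged; set of 7 now {5, 7}
Step 3: union(3, 5) -> merged; set of 3 now {3, 5, 7}
Step 4: find(4) -> no change; set of 4 is {4}
Step 5: find(2) -> no change; set of 2 is {2}
Step 6: union(0, 4) -> merged; set of 0 now {0, 4}
Step 7: find(12) -> no change; set of 12 is {12}
Step 8: union(9, 8) -> merged; set of 9 now {8, 9}
Step 9: find(3) -> no change; set of 3 is {3, 5, 7}
Step 10: union(9, 5) -> merged; set of 9 now {3, 5, 7, 8, 9}
Component of 4: {0, 4}

Answer: 0, 4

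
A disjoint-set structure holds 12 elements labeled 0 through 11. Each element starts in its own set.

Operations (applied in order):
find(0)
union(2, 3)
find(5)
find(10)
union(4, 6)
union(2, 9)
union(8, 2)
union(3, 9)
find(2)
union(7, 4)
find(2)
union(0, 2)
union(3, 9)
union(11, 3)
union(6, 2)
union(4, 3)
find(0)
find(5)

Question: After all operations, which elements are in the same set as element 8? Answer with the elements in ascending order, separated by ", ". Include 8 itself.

Answer: 0, 2, 3, 4, 6, 7, 8, 9, 11

Derivation:
Step 1: find(0) -> no change; set of 0 is {0}
Step 2: union(2, 3) -> merged; set of 2 now {2, 3}
Step 3: find(5) -> no change; set of 5 is {5}
Step 4: find(10) -> no change; set of 10 is {10}
Step 5: union(4, 6) -> merged; set of 4 now {4, 6}
Step 6: union(2, 9) -> merged; set of 2 now {2, 3, 9}
Step 7: union(8, 2) -> merged; set of 8 now {2, 3, 8, 9}
Step 8: union(3, 9) -> already same set; set of 3 now {2, 3, 8, 9}
Step 9: find(2) -> no change; set of 2 is {2, 3, 8, 9}
Step 10: union(7, 4) -> merged; set of 7 now {4, 6, 7}
Step 11: find(2) -> no change; set of 2 is {2, 3, 8, 9}
Step 12: union(0, 2) -> merged; set of 0 now {0, 2, 3, 8, 9}
Step 13: union(3, 9) -> already same set; set of 3 now {0, 2, 3, 8, 9}
Step 14: union(11, 3) -> merged; set of 11 now {0, 2, 3, 8, 9, 11}
Step 15: union(6, 2) -> merged; set of 6 now {0, 2, 3, 4, 6, 7, 8, 9, 11}
Step 16: union(4, 3) -> already same set; set of 4 now {0, 2, 3, 4, 6, 7, 8, 9, 11}
Step 17: find(0) -> no change; set of 0 is {0, 2, 3, 4, 6, 7, 8, 9, 11}
Step 18: find(5) -> no change; set of 5 is {5}
Component of 8: {0, 2, 3, 4, 6, 7, 8, 9, 11}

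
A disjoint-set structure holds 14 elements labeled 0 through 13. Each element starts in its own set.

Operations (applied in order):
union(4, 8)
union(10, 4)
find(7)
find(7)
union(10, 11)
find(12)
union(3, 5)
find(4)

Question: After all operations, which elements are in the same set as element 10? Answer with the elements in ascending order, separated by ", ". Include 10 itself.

Answer: 4, 8, 10, 11

Derivation:
Step 1: union(4, 8) -> merged; set of 4 now {4, 8}
Step 2: union(10, 4) -> merged; set of 10 now {4, 8, 10}
Step 3: find(7) -> no change; set of 7 is {7}
Step 4: find(7) -> no change; set of 7 is {7}
Step 5: union(10, 11) -> merged; set of 10 now {4, 8, 10, 11}
Step 6: find(12) -> no change; set of 12 is {12}
Step 7: union(3, 5) -> merged; set of 3 now {3, 5}
Step 8: find(4) -> no change; set of 4 is {4, 8, 10, 11}
Component of 10: {4, 8, 10, 11}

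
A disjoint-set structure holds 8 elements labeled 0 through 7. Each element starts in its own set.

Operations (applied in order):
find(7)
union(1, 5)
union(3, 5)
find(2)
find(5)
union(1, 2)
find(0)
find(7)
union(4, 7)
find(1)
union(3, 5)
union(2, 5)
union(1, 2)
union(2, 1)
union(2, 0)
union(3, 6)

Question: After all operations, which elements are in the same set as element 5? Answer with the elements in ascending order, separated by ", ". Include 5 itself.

Step 1: find(7) -> no change; set of 7 is {7}
Step 2: union(1, 5) -> merged; set of 1 now {1, 5}
Step 3: union(3, 5) -> merged; set of 3 now {1, 3, 5}
Step 4: find(2) -> no change; set of 2 is {2}
Step 5: find(5) -> no change; set of 5 is {1, 3, 5}
Step 6: union(1, 2) -> merged; set of 1 now {1, 2, 3, 5}
Step 7: find(0) -> no change; set of 0 is {0}
Step 8: find(7) -> no change; set of 7 is {7}
Step 9: union(4, 7) -> merged; set of 4 now {4, 7}
Step 10: find(1) -> no change; set of 1 is {1, 2, 3, 5}
Step 11: union(3, 5) -> already same set; set of 3 now {1, 2, 3, 5}
Step 12: union(2, 5) -> already same set; set of 2 now {1, 2, 3, 5}
Step 13: union(1, 2) -> already same set; set of 1 now {1, 2, 3, 5}
Step 14: union(2, 1) -> already same set; set of 2 now {1, 2, 3, 5}
Step 15: union(2, 0) -> merged; set of 2 now {0, 1, 2, 3, 5}
Step 16: union(3, 6) -> merged; set of 3 now {0, 1, 2, 3, 5, 6}
Component of 5: {0, 1, 2, 3, 5, 6}

Answer: 0, 1, 2, 3, 5, 6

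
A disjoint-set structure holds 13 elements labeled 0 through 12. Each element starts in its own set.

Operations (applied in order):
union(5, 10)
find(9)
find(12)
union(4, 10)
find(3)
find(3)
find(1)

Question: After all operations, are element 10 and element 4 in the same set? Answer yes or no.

Step 1: union(5, 10) -> merged; set of 5 now {5, 10}
Step 2: find(9) -> no change; set of 9 is {9}
Step 3: find(12) -> no change; set of 12 is {12}
Step 4: union(4, 10) -> merged; set of 4 now {4, 5, 10}
Step 5: find(3) -> no change; set of 3 is {3}
Step 6: find(3) -> no change; set of 3 is {3}
Step 7: find(1) -> no change; set of 1 is {1}
Set of 10: {4, 5, 10}; 4 is a member.

Answer: yes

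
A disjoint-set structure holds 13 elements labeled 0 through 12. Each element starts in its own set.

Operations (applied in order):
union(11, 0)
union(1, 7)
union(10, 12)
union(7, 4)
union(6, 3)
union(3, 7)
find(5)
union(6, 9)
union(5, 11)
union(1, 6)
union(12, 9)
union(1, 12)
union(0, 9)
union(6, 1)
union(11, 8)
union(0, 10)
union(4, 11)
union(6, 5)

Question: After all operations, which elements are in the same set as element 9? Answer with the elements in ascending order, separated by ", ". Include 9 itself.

Answer: 0, 1, 3, 4, 5, 6, 7, 8, 9, 10, 11, 12

Derivation:
Step 1: union(11, 0) -> merged; set of 11 now {0, 11}
Step 2: union(1, 7) -> merged; set of 1 now {1, 7}
Step 3: union(10, 12) -> merged; set of 10 now {10, 12}
Step 4: union(7, 4) -> merged; set of 7 now {1, 4, 7}
Step 5: union(6, 3) -> merged; set of 6 now {3, 6}
Step 6: union(3, 7) -> merged; set of 3 now {1, 3, 4, 6, 7}
Step 7: find(5) -> no change; set of 5 is {5}
Step 8: union(6, 9) -> merged; set of 6 now {1, 3, 4, 6, 7, 9}
Step 9: union(5, 11) -> merged; set of 5 now {0, 5, 11}
Step 10: union(1, 6) -> already same set; set of 1 now {1, 3, 4, 6, 7, 9}
Step 11: union(12, 9) -> merged; set of 12 now {1, 3, 4, 6, 7, 9, 10, 12}
Step 12: union(1, 12) -> already same set; set of 1 now {1, 3, 4, 6, 7, 9, 10, 12}
Step 13: union(0, 9) -> merged; set of 0 now {0, 1, 3, 4, 5, 6, 7, 9, 10, 11, 12}
Step 14: union(6, 1) -> already same set; set of 6 now {0, 1, 3, 4, 5, 6, 7, 9, 10, 11, 12}
Step 15: union(11, 8) -> merged; set of 11 now {0, 1, 3, 4, 5, 6, 7, 8, 9, 10, 11, 12}
Step 16: union(0, 10) -> already same set; set of 0 now {0, 1, 3, 4, 5, 6, 7, 8, 9, 10, 11, 12}
Step 17: union(4, 11) -> already same set; set of 4 now {0, 1, 3, 4, 5, 6, 7, 8, 9, 10, 11, 12}
Step 18: union(6, 5) -> already same set; set of 6 now {0, 1, 3, 4, 5, 6, 7, 8, 9, 10, 11, 12}
Component of 9: {0, 1, 3, 4, 5, 6, 7, 8, 9, 10, 11, 12}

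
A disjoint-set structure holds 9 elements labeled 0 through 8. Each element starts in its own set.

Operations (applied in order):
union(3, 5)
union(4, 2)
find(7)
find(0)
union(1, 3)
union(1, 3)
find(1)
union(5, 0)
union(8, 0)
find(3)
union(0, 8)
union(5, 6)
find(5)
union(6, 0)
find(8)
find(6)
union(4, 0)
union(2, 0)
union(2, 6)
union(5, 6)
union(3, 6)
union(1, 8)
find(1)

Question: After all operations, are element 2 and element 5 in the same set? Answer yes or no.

Answer: yes

Derivation:
Step 1: union(3, 5) -> merged; set of 3 now {3, 5}
Step 2: union(4, 2) -> merged; set of 4 now {2, 4}
Step 3: find(7) -> no change; set of 7 is {7}
Step 4: find(0) -> no change; set of 0 is {0}
Step 5: union(1, 3) -> merged; set of 1 now {1, 3, 5}
Step 6: union(1, 3) -> already same set; set of 1 now {1, 3, 5}
Step 7: find(1) -> no change; set of 1 is {1, 3, 5}
Step 8: union(5, 0) -> merged; set of 5 now {0, 1, 3, 5}
Step 9: union(8, 0) -> merged; set of 8 now {0, 1, 3, 5, 8}
Step 10: find(3) -> no change; set of 3 is {0, 1, 3, 5, 8}
Step 11: union(0, 8) -> already same set; set of 0 now {0, 1, 3, 5, 8}
Step 12: union(5, 6) -> merged; set of 5 now {0, 1, 3, 5, 6, 8}
Step 13: find(5) -> no change; set of 5 is {0, 1, 3, 5, 6, 8}
Step 14: union(6, 0) -> already same set; set of 6 now {0, 1, 3, 5, 6, 8}
Step 15: find(8) -> no change; set of 8 is {0, 1, 3, 5, 6, 8}
Step 16: find(6) -> no change; set of 6 is {0, 1, 3, 5, 6, 8}
Step 17: union(4, 0) -> merged; set of 4 now {0, 1, 2, 3, 4, 5, 6, 8}
Step 18: union(2, 0) -> already same set; set of 2 now {0, 1, 2, 3, 4, 5, 6, 8}
Step 19: union(2, 6) -> already same set; set of 2 now {0, 1, 2, 3, 4, 5, 6, 8}
Step 20: union(5, 6) -> already same set; set of 5 now {0, 1, 2, 3, 4, 5, 6, 8}
Step 21: union(3, 6) -> already same set; set of 3 now {0, 1, 2, 3, 4, 5, 6, 8}
Step 22: union(1, 8) -> already same set; set of 1 now {0, 1, 2, 3, 4, 5, 6, 8}
Step 23: find(1) -> no change; set of 1 is {0, 1, 2, 3, 4, 5, 6, 8}
Set of 2: {0, 1, 2, 3, 4, 5, 6, 8}; 5 is a member.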